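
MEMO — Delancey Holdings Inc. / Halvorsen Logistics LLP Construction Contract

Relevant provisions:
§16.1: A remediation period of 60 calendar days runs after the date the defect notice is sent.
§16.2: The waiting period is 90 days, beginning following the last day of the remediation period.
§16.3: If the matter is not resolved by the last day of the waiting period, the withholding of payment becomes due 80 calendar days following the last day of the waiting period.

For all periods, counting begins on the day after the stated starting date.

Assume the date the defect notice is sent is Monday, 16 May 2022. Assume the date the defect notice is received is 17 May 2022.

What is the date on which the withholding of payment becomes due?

1 January 2023

The last day of the remediation period: 16 May 2022 + 60 days = 15 July 2022.
The last day of the waiting period: 15 July 2022 + 90 days = 13 October 2022.
Adding 80 calendar days to 13 October 2022 gives 1 January 2023, which is the date on which the withholding of payment becomes due.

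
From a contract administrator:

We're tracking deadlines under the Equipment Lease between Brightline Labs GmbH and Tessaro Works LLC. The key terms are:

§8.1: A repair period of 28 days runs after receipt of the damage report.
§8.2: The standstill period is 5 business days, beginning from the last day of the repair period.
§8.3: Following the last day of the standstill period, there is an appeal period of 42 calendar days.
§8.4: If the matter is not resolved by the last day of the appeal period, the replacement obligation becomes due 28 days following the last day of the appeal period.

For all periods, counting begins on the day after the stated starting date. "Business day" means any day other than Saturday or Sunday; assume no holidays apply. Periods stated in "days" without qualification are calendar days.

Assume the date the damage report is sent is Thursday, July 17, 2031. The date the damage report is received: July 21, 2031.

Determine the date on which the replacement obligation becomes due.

Adding 28 calendar days to July 21, 2031 gives August 18, 2031, which is the last day of the repair period.
The last day of the standstill period: counting 5 business days from Monday, August 18, 2031 (Aug 19, Aug 20, Aug 21, Aug 22, Aug 25, skipping weekends) reaches Monday, August 25, 2031.
The last day of the appeal period: 42 calendar days after August 25, 2031 is October 6, 2031.
The date on which the replacement obligation becomes due: 28 calendar days after October 6, 2031 is November 3, 2031.

November 3, 2031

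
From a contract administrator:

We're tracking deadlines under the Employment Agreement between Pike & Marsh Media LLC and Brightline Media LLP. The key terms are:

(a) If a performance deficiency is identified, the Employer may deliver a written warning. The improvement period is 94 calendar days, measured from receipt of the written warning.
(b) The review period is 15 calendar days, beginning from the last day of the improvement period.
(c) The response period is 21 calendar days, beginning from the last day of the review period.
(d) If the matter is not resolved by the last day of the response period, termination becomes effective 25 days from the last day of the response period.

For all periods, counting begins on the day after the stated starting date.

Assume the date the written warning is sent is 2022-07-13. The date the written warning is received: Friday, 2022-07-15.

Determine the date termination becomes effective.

2022-12-17

The last day of the improvement period: 94 calendar days after 2022-07-15 is 2022-10-17.
The last day of the review period: 15 calendar days after 2022-10-17 is 2022-11-01.
Adding 21 calendar days to 2022-11-01 gives 2022-11-22, which is the last day of the response period.
The date termination becomes effective: 25 calendar days after 2022-11-22 is 2022-12-17.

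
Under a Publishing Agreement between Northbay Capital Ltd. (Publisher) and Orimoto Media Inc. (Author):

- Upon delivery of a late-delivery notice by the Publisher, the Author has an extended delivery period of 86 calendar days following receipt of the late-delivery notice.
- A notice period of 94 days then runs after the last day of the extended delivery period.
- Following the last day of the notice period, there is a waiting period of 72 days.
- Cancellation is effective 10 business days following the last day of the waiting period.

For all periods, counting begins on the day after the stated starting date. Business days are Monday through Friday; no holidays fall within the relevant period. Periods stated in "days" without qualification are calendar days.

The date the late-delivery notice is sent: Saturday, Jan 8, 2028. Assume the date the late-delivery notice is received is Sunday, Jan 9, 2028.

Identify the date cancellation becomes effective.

Adding 86 calendar days to Jan 9, 2028 gives Apr 4, 2028, which is the last day of the extended delivery period.
The last day of the notice period: 94 calendar days after Apr 4, 2028 is Jul 7, 2028.
The last day of the waiting period: 72 calendar days after Jul 7, 2028 is Sep 17, 2028.
The date cancellation becomes effective: 10 business days after Sunday, Sep 17, 2028, skipping weekends — Sep 18, Sep 19, Sep 20, Sep 21, Sep 22, Sep 25, Sep 26, Sep 27, Sep 28, Sep 29 — lands on Friday, Sep 29, 2028.

Sep 29, 2028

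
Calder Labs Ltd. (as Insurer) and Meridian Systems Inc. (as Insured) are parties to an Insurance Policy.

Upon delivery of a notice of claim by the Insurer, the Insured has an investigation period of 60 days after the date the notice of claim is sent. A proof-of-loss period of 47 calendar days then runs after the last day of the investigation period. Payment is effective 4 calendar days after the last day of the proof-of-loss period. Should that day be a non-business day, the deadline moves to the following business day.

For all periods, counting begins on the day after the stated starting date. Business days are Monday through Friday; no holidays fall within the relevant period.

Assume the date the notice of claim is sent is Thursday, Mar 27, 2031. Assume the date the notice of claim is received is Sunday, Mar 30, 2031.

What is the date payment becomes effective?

The last day of the investigation period: Mar 27, 2031 + 60 days = May 26, 2031.
The last day of the proof-of-loss period: 47 calendar days after May 26, 2031 is Jul 12, 2031.
The date payment becomes effective: Jul 12, 2031 + 4 days = Jul 16, 2031. Jul 16, 2031 is a Wednesday, so no roll-forward applies.

Jul 16, 2031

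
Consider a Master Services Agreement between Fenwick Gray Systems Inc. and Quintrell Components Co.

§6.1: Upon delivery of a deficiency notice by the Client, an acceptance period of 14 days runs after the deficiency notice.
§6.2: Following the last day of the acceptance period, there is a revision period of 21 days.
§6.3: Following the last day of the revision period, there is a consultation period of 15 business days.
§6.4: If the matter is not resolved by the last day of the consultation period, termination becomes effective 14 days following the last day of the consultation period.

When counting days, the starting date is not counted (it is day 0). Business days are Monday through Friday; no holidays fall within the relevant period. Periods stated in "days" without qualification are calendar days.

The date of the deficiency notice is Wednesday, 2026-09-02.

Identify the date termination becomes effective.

2026-11-11

The last day of the acceptance period: 2026-09-02 + 14 days = 2026-09-16.
The last day of the revision period: 21 calendar days after 2026-09-16 is 2026-10-07.
The last day of the consultation period: counting 15 business days from Wednesday, 2026-10-07 (Oct 8, Oct 9, Oct 12, Oct 13, …, Oct 26, Oct 27, Oct 28, skipping weekends) reaches Wednesday, 2026-10-28.
The date termination becomes effective: 2026-10-28 + 14 days = 2026-11-11.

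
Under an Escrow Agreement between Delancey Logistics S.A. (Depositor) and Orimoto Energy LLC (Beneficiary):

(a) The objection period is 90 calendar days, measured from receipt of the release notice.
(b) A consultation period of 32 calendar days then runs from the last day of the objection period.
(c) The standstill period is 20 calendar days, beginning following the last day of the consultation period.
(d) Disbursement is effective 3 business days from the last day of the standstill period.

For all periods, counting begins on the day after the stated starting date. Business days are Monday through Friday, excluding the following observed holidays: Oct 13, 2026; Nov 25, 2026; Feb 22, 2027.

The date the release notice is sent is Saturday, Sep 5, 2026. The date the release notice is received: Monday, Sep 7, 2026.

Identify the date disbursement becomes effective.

The last day of the objection period: Sep 7, 2026 + 90 days = Dec 6, 2026.
Adding 32 calendar days to Dec 6, 2026 gives Jan 7, 2027, which is the last day of the consultation period.
Adding 20 calendar days to Jan 7, 2027 gives Jan 27, 2027, which is the last day of the standstill period.
The date disbursement becomes effective: 3 business days after Wednesday, Jan 27, 2027, skipping weekends — Jan 28, Jan 29, Feb 1 — lands on Monday, Feb 1, 2027.

Feb 1, 2027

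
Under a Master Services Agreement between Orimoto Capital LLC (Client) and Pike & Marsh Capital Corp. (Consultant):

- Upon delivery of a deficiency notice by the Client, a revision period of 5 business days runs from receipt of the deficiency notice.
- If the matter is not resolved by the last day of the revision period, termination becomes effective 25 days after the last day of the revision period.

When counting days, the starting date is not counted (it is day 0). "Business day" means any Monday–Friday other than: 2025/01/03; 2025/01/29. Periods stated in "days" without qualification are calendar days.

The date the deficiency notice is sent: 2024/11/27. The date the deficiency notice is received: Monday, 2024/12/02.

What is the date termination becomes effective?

2025/01/03

From Monday, 2024/12/02, 5 business days (Dec 3, Dec 4, Dec 5, Dec 6, Dec 9, skipping weekends) brings us to Monday, 2024/12/09, which is the last day of the revision period.
Adding 25 calendar days to 2024/12/09 gives 2025/01/03, which is the date termination becomes effective.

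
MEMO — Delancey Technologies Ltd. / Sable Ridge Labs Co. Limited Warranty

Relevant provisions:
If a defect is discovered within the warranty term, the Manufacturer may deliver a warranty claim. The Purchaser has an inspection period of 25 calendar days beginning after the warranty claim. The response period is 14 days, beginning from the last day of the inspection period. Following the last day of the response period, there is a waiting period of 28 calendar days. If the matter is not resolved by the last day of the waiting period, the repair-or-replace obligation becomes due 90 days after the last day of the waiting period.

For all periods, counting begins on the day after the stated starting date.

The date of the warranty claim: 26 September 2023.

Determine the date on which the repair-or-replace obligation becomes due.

1 March 2024

Adding 25 calendar days to 26 September 2023 gives 21 October 2023, which is the last day of the inspection period.
The last day of the response period: 14 calendar days after 21 October 2023 is 4 November 2023.
The last day of the waiting period: 28 calendar days after 4 November 2023 is 2 December 2023.
Adding 90 calendar days to 2 December 2023 gives 1 March 2024, which is the date on which the repair-or-replace obligation becomes due.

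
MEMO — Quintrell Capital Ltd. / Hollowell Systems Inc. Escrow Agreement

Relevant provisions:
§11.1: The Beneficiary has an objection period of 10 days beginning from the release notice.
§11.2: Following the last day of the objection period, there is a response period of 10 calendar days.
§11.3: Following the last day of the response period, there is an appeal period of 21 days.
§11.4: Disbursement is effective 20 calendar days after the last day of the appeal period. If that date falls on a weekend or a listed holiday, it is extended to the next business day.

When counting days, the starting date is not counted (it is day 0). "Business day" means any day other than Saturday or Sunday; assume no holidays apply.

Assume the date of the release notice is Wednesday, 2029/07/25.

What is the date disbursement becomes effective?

2029/09/24

The last day of the objection period: 2029/07/25 + 10 days = 2029/08/04.
The last day of the response period: 10 calendar days after 2029/08/04 is 2029/08/14.
The last day of the appeal period: 21 calendar days after 2029/08/14 is 2029/09/04.
The date disbursement becomes effective: 20 calendar days after 2029/09/04 is 2029/09/24. 2029/09/24 is a Monday, so no roll-forward applies.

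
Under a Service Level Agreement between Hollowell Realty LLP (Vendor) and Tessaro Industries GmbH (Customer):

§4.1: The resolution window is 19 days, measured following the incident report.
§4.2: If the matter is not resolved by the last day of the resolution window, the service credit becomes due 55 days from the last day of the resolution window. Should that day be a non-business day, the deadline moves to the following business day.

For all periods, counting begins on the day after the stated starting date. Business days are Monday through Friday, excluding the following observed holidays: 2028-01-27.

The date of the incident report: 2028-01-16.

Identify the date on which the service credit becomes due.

The last day of the resolution window: 2028-01-16 + 19 days = 2028-02-04.
Adding 55 calendar days to 2028-02-04 gives 2028-03-30, which is the date on which the service credit becomes due. 2028-03-30 is a Thursday and is not a listed holiday, so no roll-forward applies.

2028-03-30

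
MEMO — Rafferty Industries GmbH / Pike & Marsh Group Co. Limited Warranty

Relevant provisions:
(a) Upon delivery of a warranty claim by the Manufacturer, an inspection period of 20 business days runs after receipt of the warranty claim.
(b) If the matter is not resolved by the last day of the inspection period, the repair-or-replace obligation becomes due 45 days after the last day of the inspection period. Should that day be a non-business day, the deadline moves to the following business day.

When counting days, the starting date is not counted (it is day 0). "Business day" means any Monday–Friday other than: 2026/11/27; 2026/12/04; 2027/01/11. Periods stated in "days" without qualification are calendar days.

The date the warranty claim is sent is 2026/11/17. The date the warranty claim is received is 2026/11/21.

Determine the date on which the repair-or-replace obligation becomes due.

2027/02/05

The last day of the inspection period: 20 business days after Saturday, 2026/11/21, skipping weekends and the listed holidays on Nov 27, Dec 4 — Nov 23, Nov 24, Nov 25, Nov 26, …, Dec 18, Dec 21, Dec 22 — lands on Tuesday, 2026/12/22.
Adding 45 calendar days to 2026/12/22 gives 2027/02/05, which is the date on which the repair-or-replace obligation becomes due. 2027/02/05 is a Friday and is not a listed holiday, so no roll-forward applies.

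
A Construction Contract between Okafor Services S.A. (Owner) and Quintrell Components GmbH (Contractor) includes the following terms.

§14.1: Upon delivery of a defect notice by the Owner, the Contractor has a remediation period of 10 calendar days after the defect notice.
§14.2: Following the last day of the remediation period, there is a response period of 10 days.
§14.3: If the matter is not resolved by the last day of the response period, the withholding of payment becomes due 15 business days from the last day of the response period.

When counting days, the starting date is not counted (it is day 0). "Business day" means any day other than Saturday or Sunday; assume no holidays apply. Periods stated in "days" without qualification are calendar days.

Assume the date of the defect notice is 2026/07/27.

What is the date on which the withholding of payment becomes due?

2026/09/04

The last day of the remediation period: 2026/07/27 + 10 days = 2026/08/06.
The last day of the response period: 2026/08/06 + 10 days = 2026/08/16.
From Sunday, 2026/08/16, 15 business days (Aug 17, Aug 18, Aug 19, Aug 20, …, Sep 2, Sep 3, Sep 4, skipping weekends) brings us to Friday, 2026/09/04, which is the date on which the withholding of payment becomes due.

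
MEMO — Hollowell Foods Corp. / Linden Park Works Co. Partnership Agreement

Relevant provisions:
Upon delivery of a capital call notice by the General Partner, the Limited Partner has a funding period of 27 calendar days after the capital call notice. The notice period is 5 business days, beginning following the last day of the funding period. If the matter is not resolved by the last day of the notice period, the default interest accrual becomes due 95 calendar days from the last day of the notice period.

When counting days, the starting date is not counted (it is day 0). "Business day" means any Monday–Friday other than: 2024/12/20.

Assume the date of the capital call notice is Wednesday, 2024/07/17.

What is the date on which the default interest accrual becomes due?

Adding 27 calendar days to 2024/07/17 gives 2024/08/13, which is the last day of the funding period.
The last day of the notice period: counting 5 business days from Tuesday, 2024/08/13 (Aug 14, Aug 15, Aug 16, Aug 19, Aug 20, skipping weekends) reaches Tuesday, 2024/08/20.
Adding 95 calendar days to 2024/08/20 gives 2024/11/23, which is the date on which the default interest accrual becomes due.

2024/11/23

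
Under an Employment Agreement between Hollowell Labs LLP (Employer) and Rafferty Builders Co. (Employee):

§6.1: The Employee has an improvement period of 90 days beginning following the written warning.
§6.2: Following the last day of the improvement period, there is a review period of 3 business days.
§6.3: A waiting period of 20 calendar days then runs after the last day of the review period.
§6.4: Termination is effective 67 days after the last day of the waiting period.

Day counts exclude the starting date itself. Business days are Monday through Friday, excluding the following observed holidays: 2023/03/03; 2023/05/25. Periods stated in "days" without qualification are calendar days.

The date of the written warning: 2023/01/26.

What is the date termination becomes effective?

2023/07/27

Adding 90 calendar days to 2023/01/26 gives 2023/04/26, which is the last day of the improvement period.
The last day of the review period: counting 3 business days from Wednesday, 2023/04/26 (Apr 27, Apr 28, May 1, skipping weekends) reaches Monday, 2023/05/01.
The last day of the waiting period: 2023/05/01 + 20 days = 2023/05/21.
The date termination becomes effective: 2023/05/21 + 67 days = 2023/07/27.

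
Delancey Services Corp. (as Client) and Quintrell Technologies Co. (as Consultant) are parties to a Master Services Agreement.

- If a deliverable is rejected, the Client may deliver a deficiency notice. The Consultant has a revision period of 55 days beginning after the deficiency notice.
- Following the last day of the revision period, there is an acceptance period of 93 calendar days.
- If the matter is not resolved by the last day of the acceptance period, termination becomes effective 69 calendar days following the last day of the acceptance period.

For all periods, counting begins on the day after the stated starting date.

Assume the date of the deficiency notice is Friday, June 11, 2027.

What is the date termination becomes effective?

Adding 55 calendar days to June 11, 2027 gives August 5, 2027, which is the last day of the revision period.
The last day of the acceptance period: 93 calendar days after August 5, 2027 is November 6, 2027.
The date termination becomes effective: 69 calendar days after November 6, 2027 is January 14, 2028.

January 14, 2028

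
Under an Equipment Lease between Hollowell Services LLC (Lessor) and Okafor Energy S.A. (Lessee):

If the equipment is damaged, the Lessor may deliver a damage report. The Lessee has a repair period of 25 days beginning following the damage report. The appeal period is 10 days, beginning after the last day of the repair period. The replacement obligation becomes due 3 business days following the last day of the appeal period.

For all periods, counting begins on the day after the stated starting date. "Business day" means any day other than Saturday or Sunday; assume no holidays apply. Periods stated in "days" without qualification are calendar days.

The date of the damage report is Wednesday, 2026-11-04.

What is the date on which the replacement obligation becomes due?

2026-12-14

The last day of the repair period: 2026-11-04 + 25 days = 2026-11-29.
Adding 10 calendar days to 2026-11-29 gives 2026-12-09, which is the last day of the appeal period.
The date on which the replacement obligation becomes due: 3 business days after Wednesday, 2026-12-09, skipping weekends — Dec 10, Dec 11, Dec 14 — lands on Monday, 2026-12-14.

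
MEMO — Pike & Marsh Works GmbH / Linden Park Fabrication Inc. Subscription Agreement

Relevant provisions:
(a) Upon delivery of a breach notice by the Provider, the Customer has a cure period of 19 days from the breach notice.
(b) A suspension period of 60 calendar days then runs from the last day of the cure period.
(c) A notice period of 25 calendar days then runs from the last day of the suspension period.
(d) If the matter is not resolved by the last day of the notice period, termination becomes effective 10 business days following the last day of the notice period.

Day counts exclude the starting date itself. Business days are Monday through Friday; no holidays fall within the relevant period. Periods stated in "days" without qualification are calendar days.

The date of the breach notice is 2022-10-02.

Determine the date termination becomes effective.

The last day of the cure period: 19 calendar days after 2022-10-02 is 2022-10-21.
The last day of the suspension period: 60 calendar days after 2022-10-21 is 2022-12-20.
The last day of the notice period: 25 calendar days after 2022-12-20 is 2023-01-14.
The date termination becomes effective: 10 business days after Saturday, 2023-01-14, skipping weekends — Jan 16, Jan 17, Jan 18, Jan 19, Jan 20, Jan 23, Jan 24, Jan 25, Jan 26, Jan 27 — lands on Friday, 2023-01-27.

2023-01-27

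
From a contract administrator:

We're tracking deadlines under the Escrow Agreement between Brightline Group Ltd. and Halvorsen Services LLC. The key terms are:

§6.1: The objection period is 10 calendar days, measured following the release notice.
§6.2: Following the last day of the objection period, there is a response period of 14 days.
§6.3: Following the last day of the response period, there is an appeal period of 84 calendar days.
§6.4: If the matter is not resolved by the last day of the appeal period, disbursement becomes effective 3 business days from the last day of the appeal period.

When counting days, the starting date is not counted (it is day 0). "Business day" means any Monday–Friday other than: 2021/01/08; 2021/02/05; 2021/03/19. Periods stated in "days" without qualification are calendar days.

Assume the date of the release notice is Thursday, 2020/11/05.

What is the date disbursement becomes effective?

The last day of the objection period: 2020/11/05 + 10 days = 2020/11/15.
The last day of the response period: 2020/11/15 + 14 days = 2020/11/29.
The last day of the appeal period: 2020/11/29 + 84 days = 2021/02/21.
From Sunday, 2021/02/21, 3 business days (Feb 22, Feb 23, Feb 24, skipping weekends) brings us to Wednesday, 2021/02/24, which is the date disbursement becomes effective.

2021/02/24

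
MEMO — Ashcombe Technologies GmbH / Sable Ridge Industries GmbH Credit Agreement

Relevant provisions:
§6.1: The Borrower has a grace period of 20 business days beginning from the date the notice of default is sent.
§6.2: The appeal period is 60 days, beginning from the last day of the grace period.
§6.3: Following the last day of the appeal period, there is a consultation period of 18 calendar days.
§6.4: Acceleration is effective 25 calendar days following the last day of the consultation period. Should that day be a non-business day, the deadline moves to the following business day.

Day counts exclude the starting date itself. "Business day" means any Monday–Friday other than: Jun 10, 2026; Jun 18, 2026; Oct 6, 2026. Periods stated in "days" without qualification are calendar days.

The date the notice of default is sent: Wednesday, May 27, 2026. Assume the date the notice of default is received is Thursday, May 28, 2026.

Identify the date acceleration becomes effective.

Oct 7, 2026

From Wednesday, May 27, 2026, 20 business days (May 28, May 29, Jun 1, Jun 2, …, Jun 24, Jun 25, Jun 26, skipping weekends and the listed holidays on Jun 10, Jun 18) brings us to Friday, Jun 26, 2026, which is the last day of the grace period.
The last day of the appeal period: 60 calendar days after Jun 26, 2026 is Aug 25, 2026.
Adding 18 calendar days to Aug 25, 2026 gives Sep 12, 2026, which is the last day of the consultation period.
The date acceleration becomes effective: Sep 12, 2026 + 25 days = Oct 7, 2026. Oct 7, 2026 is a Wednesday and is not a listed holiday, so no roll-forward applies.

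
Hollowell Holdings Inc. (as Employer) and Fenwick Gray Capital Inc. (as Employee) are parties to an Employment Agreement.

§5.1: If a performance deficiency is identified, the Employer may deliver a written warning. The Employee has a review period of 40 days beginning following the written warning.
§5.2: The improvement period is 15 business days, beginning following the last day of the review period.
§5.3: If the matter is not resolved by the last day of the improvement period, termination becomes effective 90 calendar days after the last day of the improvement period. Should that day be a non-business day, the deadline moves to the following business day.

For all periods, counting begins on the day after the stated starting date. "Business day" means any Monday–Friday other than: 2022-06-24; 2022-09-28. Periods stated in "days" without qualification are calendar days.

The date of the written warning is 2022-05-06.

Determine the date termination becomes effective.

Adding 40 calendar days to 2022-05-06 gives 2022-06-15, which is the last day of the review period.
The last day of the improvement period: 15 business days after Wednesday, 2022-06-15, skipping weekends and the listed holiday on Jun 24 — Jun 16, Jun 17, Jun 20, Jun 21, …, Jul 5, Jul 6, Jul 7 — lands on Thursday, 2022-07-07.
The date termination becomes effective: 2022-07-07 + 90 days = 2022-10-05. 2022-10-05 is a Wednesday and is not a listed holiday, so no roll-forward applies.

2022-10-05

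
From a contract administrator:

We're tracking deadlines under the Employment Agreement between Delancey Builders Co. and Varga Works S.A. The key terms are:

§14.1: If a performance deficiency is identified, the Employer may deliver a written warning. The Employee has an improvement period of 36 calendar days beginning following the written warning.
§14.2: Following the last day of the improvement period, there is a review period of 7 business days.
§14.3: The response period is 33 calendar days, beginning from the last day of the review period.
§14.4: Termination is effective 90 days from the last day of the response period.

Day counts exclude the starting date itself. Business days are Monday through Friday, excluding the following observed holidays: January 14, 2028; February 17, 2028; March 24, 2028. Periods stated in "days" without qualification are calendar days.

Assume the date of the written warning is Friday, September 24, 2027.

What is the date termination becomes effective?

March 11, 2028

Adding 36 calendar days to September 24, 2027 gives October 30, 2027, which is the last day of the improvement period.
From Saturday, October 30, 2027, 7 business days (Nov 1, Nov 2, Nov 3, Nov 4, Nov 5, Nov 8, Nov 9, skipping weekends) brings us to Tuesday, November 9, 2027, which is the last day of the review period.
The last day of the response period: 33 calendar days after November 9, 2027 is December 12, 2027.
The date termination becomes effective: December 12, 2027 + 90 days = March 11, 2028.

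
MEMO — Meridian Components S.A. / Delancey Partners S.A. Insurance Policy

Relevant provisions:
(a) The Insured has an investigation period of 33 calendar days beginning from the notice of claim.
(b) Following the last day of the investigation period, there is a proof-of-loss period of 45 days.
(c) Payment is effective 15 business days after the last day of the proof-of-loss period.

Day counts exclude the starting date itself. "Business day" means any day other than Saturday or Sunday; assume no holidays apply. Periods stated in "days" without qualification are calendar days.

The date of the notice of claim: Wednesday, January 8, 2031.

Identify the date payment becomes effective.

The last day of the investigation period: 33 calendar days after January 8, 2031 is February 10, 2031.
The last day of the proof-of-loss period: 45 calendar days after February 10, 2031 is March 27, 2031.
From Thursday, March 27, 2031, 15 business days (Mar 28, Mar 31, Apr 1, Apr 2, …, Apr 15, Apr 16, Apr 17, skipping weekends) brings us to Thursday, April 17, 2031, which is the date payment becomes effective.

April 17, 2031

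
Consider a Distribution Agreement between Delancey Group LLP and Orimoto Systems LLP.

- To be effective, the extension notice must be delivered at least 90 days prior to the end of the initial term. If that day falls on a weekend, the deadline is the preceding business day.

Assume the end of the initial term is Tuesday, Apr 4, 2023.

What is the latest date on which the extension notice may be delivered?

Apr 4, 2023 minus 90 days is Jan 4, 2023. That is a Wednesday, so no adjustment is needed.

Jan 4, 2023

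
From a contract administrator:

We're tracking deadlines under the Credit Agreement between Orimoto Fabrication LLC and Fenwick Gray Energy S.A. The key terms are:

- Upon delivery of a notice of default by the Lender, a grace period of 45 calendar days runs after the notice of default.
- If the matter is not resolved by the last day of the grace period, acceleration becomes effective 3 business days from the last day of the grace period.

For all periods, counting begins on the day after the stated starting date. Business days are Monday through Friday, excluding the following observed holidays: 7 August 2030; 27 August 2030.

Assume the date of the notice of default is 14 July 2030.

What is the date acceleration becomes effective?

2 September 2030

The last day of the grace period: 14 July 2030 + 45 days = 28 August 2030.
The date acceleration becomes effective: counting 3 business days from Wednesday, 28 August 2030 (Aug 29, Aug 30, Sep 2, skipping weekends) reaches Monday, 2 September 2030.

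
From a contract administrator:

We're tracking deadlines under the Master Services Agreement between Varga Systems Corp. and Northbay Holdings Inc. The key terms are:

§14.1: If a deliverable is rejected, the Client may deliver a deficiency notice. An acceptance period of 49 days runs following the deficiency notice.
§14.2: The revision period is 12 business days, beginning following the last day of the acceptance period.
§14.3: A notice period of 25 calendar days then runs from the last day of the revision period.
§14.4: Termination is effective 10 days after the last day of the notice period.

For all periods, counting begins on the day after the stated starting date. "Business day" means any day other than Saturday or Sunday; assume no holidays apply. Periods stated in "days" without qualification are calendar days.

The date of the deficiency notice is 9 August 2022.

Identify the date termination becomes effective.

17 November 2022

The last day of the acceptance period: 49 calendar days after 9 August 2022 is 27 September 2022.
The last day of the revision period: 12 business days after Tuesday, 27 September 2022, skipping weekends — Sep 28, Sep 29, Sep 30, Oct 3, …, Oct 11, Oct 12, Oct 13 — lands on Thursday, 13 October 2022.
The last day of the notice period: 13 October 2022 + 25 days = 7 November 2022.
The date termination becomes effective: 10 calendar days after 7 November 2022 is 17 November 2022.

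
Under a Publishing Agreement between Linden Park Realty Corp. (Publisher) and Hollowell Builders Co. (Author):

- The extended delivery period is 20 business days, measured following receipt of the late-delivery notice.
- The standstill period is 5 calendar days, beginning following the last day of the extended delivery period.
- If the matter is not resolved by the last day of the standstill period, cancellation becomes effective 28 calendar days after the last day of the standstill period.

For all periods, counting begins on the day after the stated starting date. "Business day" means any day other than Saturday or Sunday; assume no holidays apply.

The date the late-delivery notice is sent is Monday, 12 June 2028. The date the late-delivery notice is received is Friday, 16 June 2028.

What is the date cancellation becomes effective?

16 August 2028

The last day of the extended delivery period: counting 20 business days from Friday, 16 June 2028 (Jun 19, Jun 20, Jun 21, Jun 22, …, Jul 12, Jul 13, Jul 14, skipping weekends) reaches Friday, 14 July 2028.
The last day of the standstill period: 14 July 2028 + 5 days = 19 July 2028.
The date cancellation becomes effective: 19 July 2028 + 28 days = 16 August 2028.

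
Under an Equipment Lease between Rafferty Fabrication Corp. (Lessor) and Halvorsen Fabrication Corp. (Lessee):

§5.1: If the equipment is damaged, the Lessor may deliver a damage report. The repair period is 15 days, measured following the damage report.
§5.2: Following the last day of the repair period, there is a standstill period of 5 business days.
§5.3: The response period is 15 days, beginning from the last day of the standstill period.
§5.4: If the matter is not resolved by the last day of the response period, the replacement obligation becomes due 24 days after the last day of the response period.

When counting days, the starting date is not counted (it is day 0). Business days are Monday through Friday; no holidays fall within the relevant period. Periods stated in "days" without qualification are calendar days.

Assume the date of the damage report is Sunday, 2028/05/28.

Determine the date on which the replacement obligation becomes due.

2028/07/28

Adding 15 calendar days to 2028/05/28 gives 2028/06/12, which is the last day of the repair period.
The last day of the standstill period: counting 5 business days from Monday, 2028/06/12 (Jun 13, Jun 14, Jun 15, Jun 16, Jun 19, skipping weekends) reaches Monday, 2028/06/19.
Adding 15 calendar days to 2028/06/19 gives 2028/07/04, which is the last day of the response period.
The date on which the replacement obligation becomes due: 2028/07/04 + 24 days = 2028/07/28.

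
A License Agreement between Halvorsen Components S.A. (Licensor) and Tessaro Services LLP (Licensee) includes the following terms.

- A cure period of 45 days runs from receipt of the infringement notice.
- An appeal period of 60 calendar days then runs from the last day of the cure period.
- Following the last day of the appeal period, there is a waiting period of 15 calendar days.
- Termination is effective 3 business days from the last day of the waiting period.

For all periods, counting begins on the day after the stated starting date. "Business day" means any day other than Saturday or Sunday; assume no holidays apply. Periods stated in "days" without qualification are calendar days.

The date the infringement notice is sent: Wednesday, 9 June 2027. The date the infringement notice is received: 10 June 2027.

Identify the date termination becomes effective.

The last day of the cure period: 45 calendar days after 10 June 2027 is 25 July 2027.
The last day of the appeal period: 60 calendar days after 25 July 2027 is 23 September 2027.
The last day of the waiting period: 15 calendar days after 23 September 2027 is 8 October 2027.
The date termination becomes effective: counting 3 business days from Friday, 8 October 2027 (Oct 11, Oct 12, Oct 13, skipping weekends) reaches Wednesday, 13 October 2027.

13 October 2027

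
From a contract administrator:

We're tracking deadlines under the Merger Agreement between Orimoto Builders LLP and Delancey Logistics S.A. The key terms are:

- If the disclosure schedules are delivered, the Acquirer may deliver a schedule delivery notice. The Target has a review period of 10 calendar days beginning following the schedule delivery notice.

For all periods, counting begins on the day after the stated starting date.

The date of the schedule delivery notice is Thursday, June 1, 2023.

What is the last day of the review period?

The last day of the review period: June 1, 2023 + 10 days = June 11, 2023.

June 11, 2023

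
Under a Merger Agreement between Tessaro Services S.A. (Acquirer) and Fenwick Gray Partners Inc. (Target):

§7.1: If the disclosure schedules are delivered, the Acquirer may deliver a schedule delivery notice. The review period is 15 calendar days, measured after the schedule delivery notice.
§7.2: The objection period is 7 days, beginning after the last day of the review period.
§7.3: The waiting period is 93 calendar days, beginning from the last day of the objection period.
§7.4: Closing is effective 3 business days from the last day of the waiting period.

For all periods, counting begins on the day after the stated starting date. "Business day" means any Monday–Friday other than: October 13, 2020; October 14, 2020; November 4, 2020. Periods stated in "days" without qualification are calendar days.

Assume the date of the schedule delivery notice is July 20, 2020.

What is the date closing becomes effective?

The last day of the review period: July 20, 2020 + 15 days = August 4, 2020.
The last day of the objection period: 7 calendar days after August 4, 2020 is August 11, 2020.
Adding 93 calendar days to August 11, 2020 gives November 12, 2020, which is the last day of the waiting period.
From Thursday, November 12, 2020, 3 business days (Nov 13, Nov 16, Nov 17, skipping weekends) brings us to Tuesday, November 17, 2020, which is the date closing becomes effective.

November 17, 2020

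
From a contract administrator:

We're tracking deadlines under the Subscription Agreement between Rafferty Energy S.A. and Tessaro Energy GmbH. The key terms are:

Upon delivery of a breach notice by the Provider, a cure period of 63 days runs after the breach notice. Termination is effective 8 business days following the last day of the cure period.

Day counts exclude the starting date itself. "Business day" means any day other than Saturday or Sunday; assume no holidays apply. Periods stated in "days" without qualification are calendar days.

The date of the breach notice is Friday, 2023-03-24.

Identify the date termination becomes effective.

2023-06-07

The last day of the cure period: 2023-03-24 + 63 days = 2023-05-26.
From Friday, 2023-05-26, 8 business days (May 29, May 30, May 31, Jun 1, Jun 2, Jun 5, Jun 6, Jun 7, skipping weekends) brings us to Wednesday, 2023-06-07, which is the date termination becomes effective.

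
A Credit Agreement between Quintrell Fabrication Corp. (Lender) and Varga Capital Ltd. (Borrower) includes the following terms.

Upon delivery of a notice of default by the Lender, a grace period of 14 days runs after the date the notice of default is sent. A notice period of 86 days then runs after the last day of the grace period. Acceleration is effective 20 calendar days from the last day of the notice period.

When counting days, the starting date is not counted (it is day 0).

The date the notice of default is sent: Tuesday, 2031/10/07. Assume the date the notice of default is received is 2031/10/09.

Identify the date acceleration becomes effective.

2032/02/04

The last day of the grace period: 14 calendar days after 2031/10/07 is 2031/10/21.
Adding 86 calendar days to 2031/10/21 gives 2032/01/15, which is the last day of the notice period.
Adding 20 calendar days to 2032/01/15 gives 2032/02/04, which is the date acceleration becomes effective.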